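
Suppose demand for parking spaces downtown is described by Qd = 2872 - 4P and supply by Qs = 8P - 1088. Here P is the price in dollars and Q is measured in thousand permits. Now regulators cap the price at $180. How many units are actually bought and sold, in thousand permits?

352

Without the control the market clears where 2872 - 4P = 8P - 1088, i.e. P* = 330 and Q* = 1552.
Since 180 < 330, the ceiling is binding.
At P = 180: Qd = 2872 - 4·180 = 2152 and Qs = 8·180 - 1088 = 352.
The quantity actually transacted is the short side, supply: 352.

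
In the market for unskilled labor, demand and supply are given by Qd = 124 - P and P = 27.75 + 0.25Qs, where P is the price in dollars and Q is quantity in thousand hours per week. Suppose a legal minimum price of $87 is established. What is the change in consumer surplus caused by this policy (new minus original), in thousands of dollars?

Rearranging supply gives Qs = 4P - 111. Equilibrium: 124 - P = 4P - 111, so 235 = 5P and P* = 47, Q* = 77.
Since 87 > 47, the floor is binding.
At P = 87: Qd = 124 - 87 = 37 and Qs = 4·87 - 111 = 237.
Consumer surplus without the control is ½ · (124 - 47) · 77 = 2964.5.
With the floor, consumers buy 37 units at 87, so CS = ½ · (124 - 87) · 37 = 684.5.
Change in consumer surplus = 684.5 - 2964.5 = -2280.

-2280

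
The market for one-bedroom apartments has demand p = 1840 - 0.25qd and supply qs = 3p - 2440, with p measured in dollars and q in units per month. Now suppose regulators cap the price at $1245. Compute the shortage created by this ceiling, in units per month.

Rearranging demand gives qd = 7360 - 4p. In a free market, 7360 - 4p = 3p - 2440 gives the equilibrium p* = 1400, q* = 1760.
Because the ceiling (1245) lies below the market-clearing price, it is binding.
At p = 1245: qd = 7360 - 4·1245 = 2380 and qs = 3·1245 - 2440 = 1295.
Shortage = qd - qs = 2380 - 1295 = 1085.

1085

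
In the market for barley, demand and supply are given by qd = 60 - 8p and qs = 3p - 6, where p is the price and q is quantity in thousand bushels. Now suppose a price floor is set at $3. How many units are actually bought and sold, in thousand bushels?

Equilibrium: 60 - 8p = 3p - 6, so 66 = 11p and p* = 6, q* = 12.
The floor of 3 is below the equilibrium price 6, so it is not binding; the market clears at p* = 6, q* = 12.

12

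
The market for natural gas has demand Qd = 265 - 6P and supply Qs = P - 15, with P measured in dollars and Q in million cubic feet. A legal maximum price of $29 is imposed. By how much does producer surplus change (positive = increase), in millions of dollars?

Equilibrium: 265 - 6P = P - 15, so 280 = 7P and P* = 40, Q* = 25.
Since 29 < 40, the ceiling is binding.
At P = 29: Qd = 265 - 6·29 = 91 and Qs = 29 - 15 = 14.
Producer surplus without the control is ½ · (40 - 15) · 25 = 312.5.
With the ceiling, producers sell 14 units at 29, so PS = ½ · (29 - 15) · 14 = 98.
Change in producer surplus = 98 - 312.5 = -214.5.

-214.5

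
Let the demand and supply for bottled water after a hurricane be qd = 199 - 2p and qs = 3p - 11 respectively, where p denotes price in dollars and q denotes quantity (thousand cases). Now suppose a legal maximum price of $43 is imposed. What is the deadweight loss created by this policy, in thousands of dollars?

0

Setting quantity demanded equal to quantity supplied, 199 - 2p = 3p - 11, gives p* = 42 and q* = 115.
The ceiling of 43 is above the equilibrium price 42, so it is not binding; the market clears at p* = 42, q* = 115.
Since the control does not bind, no trades are prevented and deadweight loss is zero.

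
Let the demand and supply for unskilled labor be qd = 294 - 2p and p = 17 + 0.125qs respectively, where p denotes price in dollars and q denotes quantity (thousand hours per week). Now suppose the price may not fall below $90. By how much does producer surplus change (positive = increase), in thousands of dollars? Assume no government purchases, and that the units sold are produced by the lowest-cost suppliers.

Rearranging supply gives qs = 8p - 136. Setting quantity demanded equal to quantity supplied, 294 - 2p = 8p - 136, gives p* = 43 and q* = 208.
The floor of 90 is above the equilibrium price 43, so it binds.
At p = 90: qd = 294 - 2·90 = 114 and qs = 8·90 - 136 = 584.
Producer surplus without the control is ½ · (43 - 17) · 208 = 2704.
With the floor, 114 units are sold at 90. The supply price at q = 114 is 31.25, so PS = ½ · [(90 - 17) + (90 - 31.25)] · 114 = 7509.75.
Change in producer surplus = 7509.75 - 2704 = 4805.75.

4805.75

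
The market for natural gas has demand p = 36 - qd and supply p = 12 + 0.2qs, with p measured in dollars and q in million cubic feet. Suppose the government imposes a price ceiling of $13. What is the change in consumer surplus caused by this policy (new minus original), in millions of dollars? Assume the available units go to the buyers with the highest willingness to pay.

-97.5

Rearranging demand gives qd = 36 - p; rearranging supply gives qs = 5p - 60. Setting quantity demanded equal to quantity supplied, 36 - p = 5p - 60, gives p* = 16 and q* = 20.
Because the ceiling (13) lies below the market-clearing price, it is binding.
At p = 13: qd = 36 - 13 = 23 and qs = 5·13 - 60 = 5.
Consumer surplus without the control is ½ · (36 - 16) · 20 = 200.
With the ceiling, 5 units are sold at 13 (assume they go to the highest-value buyers). The demand price at q = 5 is 31, so CS = ½ · [(36 - 13) + (31 - 13)] · 5 = 102.5.
Change in consumer surplus = 102.5 - 200 = -97.5.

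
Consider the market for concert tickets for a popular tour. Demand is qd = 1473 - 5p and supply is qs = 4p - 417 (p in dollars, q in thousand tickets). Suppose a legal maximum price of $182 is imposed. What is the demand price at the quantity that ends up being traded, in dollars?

Equilibrium: 1473 - 5p = 4p - 417, so 1890 = 9p and p* = 210, q* = 423.
Since 182 < 210, the ceiling is binding.
At p = 182: qd = 1473 - 5·182 = 563 and qs = 4·182 - 417 = 311.
Only 311 units reach the market. On the demand curve, the marginal buyer's willingness to pay at q = 311 is (1473 - 311)/5 = 232.4.

232.4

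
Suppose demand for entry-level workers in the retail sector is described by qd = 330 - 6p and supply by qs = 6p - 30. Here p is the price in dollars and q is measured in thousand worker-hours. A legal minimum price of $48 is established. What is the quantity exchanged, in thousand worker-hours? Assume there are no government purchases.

Setting quantity demanded equal to quantity supplied, 330 - 6p = 6p - 30, gives p* = 30 and q* = 150.
The floor of 48 is above the equilibrium price 30, so it binds.
At p = 48: qd = 330 - 6·48 = 42 and qs = 6·48 - 30 = 258.
The quantity actually transacted is the short side, demand: 42.

42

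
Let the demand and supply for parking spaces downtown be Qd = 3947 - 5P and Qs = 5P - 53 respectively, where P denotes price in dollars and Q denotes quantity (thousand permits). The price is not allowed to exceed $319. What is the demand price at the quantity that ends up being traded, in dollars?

Setting quantity demanded equal to quantity supplied, 3947 - 5P = 5P - 53, gives P* = 400 and Q* = 1947.
Because the ceiling (319) lies below the market-clearing price, it is binding.
At P = 319: Qd = 3947 - 5·319 = 2352 and Qs = 5·319 - 53 = 1542.
Only 1542 units reach the market. On the demand curve, the marginal buyer's willingness to pay at Q = 1542 is (3947 - 1542)/5 = 481.

481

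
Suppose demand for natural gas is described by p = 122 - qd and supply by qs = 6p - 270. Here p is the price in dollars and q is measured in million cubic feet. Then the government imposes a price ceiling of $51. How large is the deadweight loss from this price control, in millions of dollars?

Rearranging demand gives qd = 122 - p. Setting quantity demanded equal to quantity supplied, 122 - p = 6p - 270, gives p* = 56 and q* = 66.
The ceiling of 51 is below the equilibrium price 56, so it binds.
At p = 51: qd = 122 - 51 = 71 and qs = 6·51 - 270 = 36.
Quantity traded falls to 36. At q = 36 the demand price is 122 - 36 = 86 and the supply price is (270 + 36)/6 = 51.
Deadweight loss = ½ · (86 - 51) · (66 - 36) = ½ · 35 · 30 = 525.

525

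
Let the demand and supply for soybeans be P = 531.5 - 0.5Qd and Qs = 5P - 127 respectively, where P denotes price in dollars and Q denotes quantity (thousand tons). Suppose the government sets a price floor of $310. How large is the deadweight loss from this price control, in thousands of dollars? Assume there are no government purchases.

Rearranging demand gives Qd = 1063 - 2P. In a free market, 1063 - 2P = 5P - 127 gives the equilibrium P* = 170, Q* = 723.
Because the floor (310) lies above the market-clearing price, it is binding.
At P = 310: Qd = 1063 - 2·310 = 443 and Qs = 5·310 - 127 = 1423.
Quantity traded falls to 443. At Q = 443 the demand price is (1063 - 443)/2 = 310 and the supply price is (127 + 443)/5 = 114.
Deadweight loss = ½ · (310 - 114) · (723 - 443) = ½ · 196 · 280 = 27440.

27440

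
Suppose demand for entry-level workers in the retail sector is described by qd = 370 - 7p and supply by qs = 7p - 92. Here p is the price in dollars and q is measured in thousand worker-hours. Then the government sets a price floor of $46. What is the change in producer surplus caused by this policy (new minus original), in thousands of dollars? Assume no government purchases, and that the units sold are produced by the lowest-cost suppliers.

In a free market, 370 - 7p = 7p - 92 gives the equilibrium p* = 33, q* = 139.
The floor of 46 is above the equilibrium price 33, so it binds.
At p = 46: qd = 370 - 7·46 = 48 and qs = 7·46 - 92 = 230.
Producer surplus without the control is ½ · (33 - 92/7) · 139 = 19321/14.
With the floor, 48 units are sold at 46. The supply price at q = 48 is 20, so PS = ½ · [(46 - 92/7) + (46 - 20)] · 48 = 9888/7.
Change in producer surplus = 9888/7 - 19321/14 = 32.5.

32.5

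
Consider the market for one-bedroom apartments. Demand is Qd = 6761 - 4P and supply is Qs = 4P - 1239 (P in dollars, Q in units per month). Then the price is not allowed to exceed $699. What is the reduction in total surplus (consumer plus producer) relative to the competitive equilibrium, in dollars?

362404

Without the control the market clears where 6761 - 4P = 4P - 1239, i.e. P* = 1000 and Q* = 2761.
Since 699 < 1000, the ceiling is binding.
At P = 699: Qd = 6761 - 4·699 = 3965 and Qs = 4·699 - 1239 = 1557.
Quantity traded falls to 1557. At Q = 1557 the demand price is (6761 - 1557)/4 = 1301 and the supply price is (1239 + 1557)/4 = 699.
Deadweight loss = ½ · (1301 - 699) · (2761 - 1557) = ½ · 602 · 1204 = 362404.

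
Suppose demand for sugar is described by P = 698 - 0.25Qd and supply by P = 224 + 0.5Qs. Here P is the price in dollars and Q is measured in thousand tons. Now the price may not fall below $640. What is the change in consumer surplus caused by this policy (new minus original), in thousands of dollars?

Rearranging demand gives Qd = 2792 - 4P; rearranging supply gives Qs = 2P - 448. In a free market, 2792 - 4P = 2P - 448 gives the equilibrium P* = 540, Q* = 632.
Because the floor (640) lies above the market-clearing price, it is binding.
At P = 640: Qd = 2792 - 4·640 = 232 and Qs = 2·640 - 448 = 832.
Consumer surplus without the control is ½ · (698 - 540) · 632 = 49928.
With the floor, consumers buy 232 units at 640, so CS = ½ · (698 - 640) · 232 = 6728.
Change in consumer surplus = 6728 - 49928 = -43200.

-43200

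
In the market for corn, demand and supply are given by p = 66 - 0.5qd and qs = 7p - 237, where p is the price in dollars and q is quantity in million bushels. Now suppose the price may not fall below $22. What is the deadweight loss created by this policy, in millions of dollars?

0

Rearranging demand gives qd = 132 - 2p. Setting quantity demanded equal to quantity supplied, 132 - 2p = 7p - 237, gives p* = 41 and q* = 50.
The floor of 22 is below the equilibrium price 41, so it is not binding; the market clears at p* = 41, q* = 50.
Since the control does not bind, no trades are prevented and deadweight loss is zero.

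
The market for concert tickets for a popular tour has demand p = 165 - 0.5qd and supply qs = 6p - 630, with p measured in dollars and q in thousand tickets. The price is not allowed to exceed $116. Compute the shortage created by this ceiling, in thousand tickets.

32

Rearranging demand gives qd = 330 - 2p. In a free market, 330 - 2p = 6p - 630 gives the equilibrium p* = 120, q* = 90.
Because the ceiling (116) lies below the market-clearing price, it is binding.
At p = 116: qd = 330 - 2·116 = 98 and qs = 6·116 - 630 = 66.
Shortage = qd - qs = 98 - 66 = 32.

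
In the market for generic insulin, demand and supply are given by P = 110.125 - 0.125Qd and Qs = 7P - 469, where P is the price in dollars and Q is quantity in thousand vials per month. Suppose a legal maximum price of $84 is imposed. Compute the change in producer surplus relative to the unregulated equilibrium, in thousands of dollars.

-840

Rearranging demand gives Qd = 881 - 8P. Without the control the market clears where 881 - 8P = 7P - 469, i.e. P* = 90 and Q* = 161.
The ceiling of 84 is below the equilibrium price 90, so it binds.
At P = 84: Qd = 881 - 8·84 = 209 and Qs = 7·84 - 469 = 119.
Producer surplus without the control is ½ · (90 - 67) · 161 = 1851.5.
With the ceiling, producers sell 119 units at 84, so PS = ½ · (84 - 67) · 119 = 1011.5.
Change in producer surplus = 1011.5 - 1851.5 = -840.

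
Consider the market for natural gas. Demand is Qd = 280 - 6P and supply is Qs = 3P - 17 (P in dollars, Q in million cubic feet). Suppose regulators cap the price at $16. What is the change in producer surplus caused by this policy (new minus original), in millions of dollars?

-960.5

Without the control the market clears where 280 - 6P = 3P - 17, i.e. P* = 33 and Q* = 82.
Since 16 < 33, the ceiling is binding.
At P = 16: Qd = 280 - 6·16 = 184 and Qs = 3·16 - 17 = 31.
Producer surplus without the control is ½ · (33 - 17/3) · 82 = 3362/3.
With the ceiling, producers sell 31 units at 16, so PS = ½ · (16 - 17/3) · 31 = 961/6.
Change in producer surplus = 961/6 - 3362/3 = -960.5.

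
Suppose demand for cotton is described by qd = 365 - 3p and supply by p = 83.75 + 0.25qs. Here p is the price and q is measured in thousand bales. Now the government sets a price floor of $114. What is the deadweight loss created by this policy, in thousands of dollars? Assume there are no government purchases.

514.5

Rearranging supply gives qs = 4p - 335. In a free market, 365 - 3p = 4p - 335 gives the equilibrium p* = 100, q* = 65.
Since 114 > 100, the floor is binding.
At p = 114: qd = 365 - 3·114 = 23 and qs = 4·114 - 335 = 121.
Quantity traded falls to 23. At q = 23 the demand price is (365 - 23)/3 = 114 and the supply price is (335 + 23)/4 = 89.5.
Deadweight loss = ½ · (114 - 89.5) · (65 - 23) = ½ · 24.5 · 42 = 514.5.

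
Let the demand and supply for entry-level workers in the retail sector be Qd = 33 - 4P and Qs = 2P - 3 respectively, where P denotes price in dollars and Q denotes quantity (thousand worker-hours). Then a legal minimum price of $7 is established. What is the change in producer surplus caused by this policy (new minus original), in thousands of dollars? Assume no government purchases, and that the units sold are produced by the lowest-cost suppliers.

Setting quantity demanded equal to quantity supplied, 33 - 4P = 2P - 3, gives P* = 6 and Q* = 9.
The floor of 7 is above the equilibrium price 6, so it binds.
At P = 7: Qd = 33 - 4·7 = 5 and Qs = 2·7 - 3 = 11.
Producer surplus without the control is ½ · (6 - 1.5) · 9 = 20.25.
With the floor, 5 units are sold at 7. The supply price at Q = 5 is 4, so PS = ½ · [(7 - 1.5) + (7 - 4)] · 5 = 21.25.
Change in producer surplus = 21.25 - 20.25 = 1.

1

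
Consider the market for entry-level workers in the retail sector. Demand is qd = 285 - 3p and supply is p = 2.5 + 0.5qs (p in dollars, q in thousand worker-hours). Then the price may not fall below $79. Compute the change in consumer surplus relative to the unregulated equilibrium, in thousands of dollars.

-1669.5

Rearranging supply gives qs = 2p - 5. Setting quantity demanded equal to quantity supplied, 285 - 3p = 2p - 5, gives p* = 58 and q* = 111.
The floor of 79 is above the equilibrium price 58, so it binds.
At p = 79: qd = 285 - 3·79 = 48 and qs = 2·79 - 5 = 153.
Consumer surplus without the control is ½ · (95 - 58) · 111 = 2053.5.
With the floor, consumers buy 48 units at 79, so CS = ½ · (95 - 79) · 48 = 384.
Change in consumer surplus = 384 - 2053.5 = -1669.5.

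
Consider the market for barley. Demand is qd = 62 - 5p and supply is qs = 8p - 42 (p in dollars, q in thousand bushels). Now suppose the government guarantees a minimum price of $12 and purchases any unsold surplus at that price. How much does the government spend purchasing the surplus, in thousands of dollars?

624

Equilibrium: 62 - 5p = 8p - 42, so 104 = 13p and p* = 8, q* = 22.
Because the floor (12) lies above the market-clearing price, it is binding.
At p = 12: qd = 62 - 5·12 = 2 and qs = 8·12 - 42 = 54.
Surplus = qs - qd = 52.
Government expenditure = surplus × support price = 52 × 12 = 624.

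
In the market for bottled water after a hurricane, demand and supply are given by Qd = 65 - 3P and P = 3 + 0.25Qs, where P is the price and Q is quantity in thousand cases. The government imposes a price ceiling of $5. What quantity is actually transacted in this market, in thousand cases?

Rearranging supply gives Qs = 4P - 12. Setting quantity demanded equal to quantity supplied, 65 - 3P = 4P - 12, gives P* = 11 and Q* = 32.
The ceiling of 5 is below the equilibrium price 11, so it binds.
At P = 5: Qd = 65 - 3·5 = 50 and Qs = 4·5 - 12 = 8.
The quantity actually transacted is the short side, supply: 8.

8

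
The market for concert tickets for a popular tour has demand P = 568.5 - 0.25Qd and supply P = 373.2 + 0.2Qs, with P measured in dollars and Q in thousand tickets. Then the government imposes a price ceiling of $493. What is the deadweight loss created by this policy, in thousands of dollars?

Rearranging demand gives Qd = 2274 - 4P; rearranging supply gives Qs = 5P - 1866. Setting quantity demanded equal to quantity supplied, 2274 - 4P = 5P - 1866, gives P* = 460 and Q* = 434.
The ceiling of 493 is above the equilibrium price 460, so it is not binding; the market clears at P* = 460, Q* = 434.
Since the control does not bind, no trades are prevented and deadweight loss is zero.

0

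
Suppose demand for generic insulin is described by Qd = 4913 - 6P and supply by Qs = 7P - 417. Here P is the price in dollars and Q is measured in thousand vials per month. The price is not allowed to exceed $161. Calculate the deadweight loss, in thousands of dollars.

470174.25

In a free market, 4913 - 6P = 7P - 417 gives the equilibrium P* = 410, Q* = 2453.
Because the ceiling (161) lies below the market-clearing price, it is binding.
At P = 161: Qd = 4913 - 6·161 = 3947 and Qs = 7·161 - 417 = 710.
Quantity traded falls to 710. At Q = 710 the demand price is (4913 - 710)/6 = 700.5 and the supply price is (417 + 710)/7 = 161.
Deadweight loss = ½ · (700.5 - 161) · (2453 - 710) = ½ · 539.5 · 1743 = 470174.25.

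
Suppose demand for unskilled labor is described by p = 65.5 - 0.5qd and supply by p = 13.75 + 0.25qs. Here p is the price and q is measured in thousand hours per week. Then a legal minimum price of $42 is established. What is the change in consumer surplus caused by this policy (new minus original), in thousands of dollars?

Rearranging demand gives qd = 131 - 2p; rearranging supply gives qs = 4p - 55. Setting quantity demanded equal to quantity supplied, 131 - 2p = 4p - 55, gives p* = 31 and q* = 69.
Because the floor (42) lies above the market-clearing price, it is binding.
At p = 42: qd = 131 - 2·42 = 47 and qs = 4·42 - 55 = 113.
Consumer surplus without the control is ½ · (65.5 - 31) · 69 = 1190.25.
With the floor, consumers buy 47 units at 42, so CS = ½ · (65.5 - 42) · 47 = 552.25.
Change in consumer surplus = 552.25 - 1190.25 = -638.

-638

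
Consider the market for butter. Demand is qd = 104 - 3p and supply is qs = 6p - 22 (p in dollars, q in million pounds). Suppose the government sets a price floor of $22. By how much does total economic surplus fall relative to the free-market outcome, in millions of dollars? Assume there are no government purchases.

144

In a free market, 104 - 3p = 6p - 22 gives the equilibrium p* = 14, q* = 62.
Since 22 > 14, the floor is binding.
At p = 22: qd = 104 - 3·22 = 38 and qs = 6·22 - 22 = 110.
Quantity traded falls to 38. At q = 38 the demand price is (104 - 38)/3 = 22 and the supply price is (22 + 38)/6 = 10.
Deadweight loss = ½ · (22 - 10) · (62 - 38) = ½ · 12 · 24 = 144.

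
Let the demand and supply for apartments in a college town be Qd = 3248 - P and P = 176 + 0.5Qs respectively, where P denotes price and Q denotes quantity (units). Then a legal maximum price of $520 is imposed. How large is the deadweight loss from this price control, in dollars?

Rearranging supply gives Qs = 2P - 352. Equilibrium: 3248 - P = 2P - 352, so 3600 = 3P and P* = 1200, Q* = 2048.
The ceiling of 520 is below the equilibrium price 1200, so it binds.
At P = 520: Qd = 3248 - 520 = 2728 and Qs = 2·520 - 352 = 688.
Quantity traded falls to 688. At Q = 688 the demand price is 3248 - 688 = 2560 and the supply price is (352 + 688)/2 = 520.
Deadweight loss = ½ · (2560 - 520) · (2048 - 688) = ½ · 2040 · 1360 = 1387200.

1387200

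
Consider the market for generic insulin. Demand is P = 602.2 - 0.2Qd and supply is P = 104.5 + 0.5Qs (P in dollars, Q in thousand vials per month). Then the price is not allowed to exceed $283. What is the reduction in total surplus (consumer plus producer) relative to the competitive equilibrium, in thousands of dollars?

43860.6

Rearranging demand gives Qd = 3011 - 5P; rearranging supply gives Qs = 2P - 209. Without the control the market clears where 3011 - 5P = 2P - 209, i.e. P* = 460 and Q* = 711.
The ceiling of 283 is below the equilibrium price 460, so it binds.
At P = 283: Qd = 3011 - 5·283 = 1596 and Qs = 2·283 - 209 = 357.
Quantity traded falls to 357. At Q = 357 the demand price is (3011 - 357)/5 = 530.8 and the supply price is (209 + 357)/2 = 283.
Deadweight loss = ½ · (530.8 - 283) · (711 - 357) = ½ · 247.8 · 354 = 43860.6.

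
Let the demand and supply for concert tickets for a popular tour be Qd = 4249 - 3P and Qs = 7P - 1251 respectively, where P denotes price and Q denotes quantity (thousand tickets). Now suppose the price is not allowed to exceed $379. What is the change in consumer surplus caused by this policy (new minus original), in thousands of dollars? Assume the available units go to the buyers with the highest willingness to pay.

Setting quantity demanded equal to quantity supplied, 4249 - 3P = 7P - 1251, gives P* = 550 and Q* = 2599.
The ceiling of 379 is below the equilibrium price 550, so it binds.
At P = 379: Qd = 4249 - 3·379 = 3112 and Qs = 7·379 - 1251 = 1402.
Consumer surplus without the control is ½ · (4249/3 - 550) · 2599 = 6754801/6.
With the ceiling, 1402 units are sold at 379 (assume they go to the highest-value buyers). The demand price at Q = 1402 is 949, so CS = ½ · [(4249/3 - 379) + (949 - 379)] · 1402 = 3380222/3.
Change in consumer surplus = 3380222/3 - 6754801/6 = 940.5.

940.5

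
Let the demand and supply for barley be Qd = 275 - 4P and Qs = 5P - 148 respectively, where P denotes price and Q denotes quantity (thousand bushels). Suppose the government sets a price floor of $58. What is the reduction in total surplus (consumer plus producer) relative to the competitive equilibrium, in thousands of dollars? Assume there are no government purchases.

435.6

In a free market, 275 - 4P = 5P - 148 gives the equilibrium P* = 47, Q* = 87.
Because the floor (58) lies above the market-clearing price, it is binding.
At P = 58: Qd = 275 - 4·58 = 43 and Qs = 5·58 - 148 = 142.
Quantity traded falls to 43. At Q = 43 the demand price is (275 - 43)/4 = 58 and the supply price is (148 + 43)/5 = 38.2.
Deadweight loss = ½ · (58 - 38.2) · (87 - 43) = ½ · 19.8 · 44 = 435.6.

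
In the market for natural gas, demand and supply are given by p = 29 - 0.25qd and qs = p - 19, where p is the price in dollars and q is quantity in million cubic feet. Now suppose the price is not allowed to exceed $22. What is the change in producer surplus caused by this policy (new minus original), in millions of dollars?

Rearranging demand gives qd = 116 - 4p. Setting quantity demanded equal to quantity supplied, 116 - 4p = p - 19, gives p* = 27 and q* = 8.
The ceiling of 22 is below the equilibrium price 27, so it binds.
At p = 22: qd = 116 - 4·22 = 28 and qs = 22 - 19 = 3.
Producer surplus without the control is ½ · (27 - 19) · 8 = 32.
With the ceiling, producers sell 3 units at 22, so PS = ½ · (22 - 19) · 3 = 4.5.
Change in producer surplus = 4.5 - 32 = -27.5.

-27.5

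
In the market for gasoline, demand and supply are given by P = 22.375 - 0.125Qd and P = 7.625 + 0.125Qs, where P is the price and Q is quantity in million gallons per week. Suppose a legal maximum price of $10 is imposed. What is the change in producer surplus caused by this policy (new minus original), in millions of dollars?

Rearranging demand gives Qd = 179 - 8P; rearranging supply gives Qs = 8P - 61. Without the control the market clears where 179 - 8P = 8P - 61, i.e. P* = 15 and Q* = 59.
Because the ceiling (10) lies below the market-clearing price, it is binding.
At P = 10: Qd = 179 - 8·10 = 99 and Qs = 8·10 - 61 = 19.
Producer surplus without the control is ½ · (15 - 7.625) · 59 = 217.5625.
With the ceiling, producers sell 19 units at 10, so PS = ½ · (10 - 7.625) · 19 = 22.5625.
Change in producer surplus = 22.5625 - 217.5625 = -195.

-195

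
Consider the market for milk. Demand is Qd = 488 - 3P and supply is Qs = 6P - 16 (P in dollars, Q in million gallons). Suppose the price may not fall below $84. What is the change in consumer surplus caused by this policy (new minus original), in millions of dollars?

Without the control the market clears where 488 - 3P = 6P - 16, i.e. P* = 56 and Q* = 320.
Since 84 > 56, the floor is binding.
At P = 84: Qd = 488 - 3·84 = 236 and Qs = 6·84 - 16 = 488.
Consumer surplus without the control is ½ · (488/3 - 56) · 320 = 51200/3.
With the floor, consumers buy 236 units at 84, so CS = ½ · (488/3 - 84) · 236 = 27848/3.
Change in consumer surplus = 27848/3 - 51200/3 = -7784.

-7784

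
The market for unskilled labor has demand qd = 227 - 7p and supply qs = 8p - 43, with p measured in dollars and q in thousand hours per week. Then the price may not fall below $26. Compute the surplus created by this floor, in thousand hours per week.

Without the control the market clears where 227 - 7p = 8p - 43, i.e. p* = 18 and q* = 101.
Because the floor (26) lies above the market-clearing price, it is binding.
At p = 26: qd = 227 - 7·26 = 45 and qs = 8·26 - 43 = 165.
Surplus = qs - qd = 165 - 45 = 120.

120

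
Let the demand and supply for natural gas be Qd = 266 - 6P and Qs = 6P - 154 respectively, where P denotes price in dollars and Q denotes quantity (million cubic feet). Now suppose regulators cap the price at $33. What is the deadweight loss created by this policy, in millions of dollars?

24

Equilibrium: 266 - 6P = 6P - 154, so 420 = 12P and P* = 35, Q* = 56.
Because the ceiling (33) lies below the market-clearing price, it is binding.
At P = 33: Qd = 266 - 6·33 = 68 and Qs = 6·33 - 154 = 44.
Quantity traded falls to 44. At Q = 44 the demand price is (266 - 44)/6 = 37 and the supply price is (154 + 44)/6 = 33.
Deadweight loss = ½ · (37 - 33) · (56 - 44) = ½ · 4 · 12 = 24.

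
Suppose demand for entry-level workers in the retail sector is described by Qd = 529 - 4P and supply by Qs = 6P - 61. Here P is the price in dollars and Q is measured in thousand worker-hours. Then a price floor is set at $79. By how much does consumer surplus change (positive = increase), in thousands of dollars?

-5060

Without the control the market clears where 529 - 4P = 6P - 61, i.e. P* = 59 and Q* = 293.
Since 79 > 59, the floor is binding.
At P = 79: Qd = 529 - 4·79 = 213 and Qs = 6·79 - 61 = 413.
Consumer surplus without the control is ½ · (132.25 - 59) · 293 = 10731.125.
With the floor, consumers buy 213 units at 79, so CS = ½ · (132.25 - 79) · 213 = 5671.125.
Change in consumer surplus = 5671.125 - 10731.125 = -5060.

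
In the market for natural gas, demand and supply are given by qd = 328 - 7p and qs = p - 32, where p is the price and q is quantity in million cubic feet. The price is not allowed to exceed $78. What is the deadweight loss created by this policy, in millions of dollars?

0

In a free market, 328 - 7p = p - 32 gives the equilibrium p* = 45, q* = 13.
Since 78 is above p* = 45, the ceiling does not bind and the free-market outcome prevails.
Since the control does not bind, no trades are prevented and deadweight loss is zero.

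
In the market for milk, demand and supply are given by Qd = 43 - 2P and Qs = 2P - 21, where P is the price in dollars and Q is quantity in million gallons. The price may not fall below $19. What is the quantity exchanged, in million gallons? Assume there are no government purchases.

In a free market, 43 - 2P = 2P - 21 gives the equilibrium P* = 16, Q* = 11.
Because the floor (19) lies above the market-clearing price, it is binding.
At P = 19: Qd = 43 - 2·19 = 5 and Qs = 2·19 - 21 = 17.
The quantity actually transacted is the short side, demand: 5.

5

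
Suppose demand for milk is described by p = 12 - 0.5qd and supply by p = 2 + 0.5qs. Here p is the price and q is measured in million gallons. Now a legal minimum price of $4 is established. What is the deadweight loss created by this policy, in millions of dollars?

Rearranging demand gives qd = 24 - 2p; rearranging supply gives qs = 2p - 4. Equilibrium: 24 - 2p = 2p - 4, so 28 = 4p and p* = 7, q* = 10.
The floor of 4 is below the equilibrium price 7, so it is not binding; the market clears at p* = 7, q* = 10.
Since the control does not bind, no trades are prevented and deadweight loss is zero.

0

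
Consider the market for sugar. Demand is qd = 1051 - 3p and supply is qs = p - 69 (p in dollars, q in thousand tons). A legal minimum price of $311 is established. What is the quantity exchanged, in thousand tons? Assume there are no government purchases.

Setting quantity demanded equal to quantity supplied, 1051 - 3p = p - 69, gives p* = 280 and q* = 211.
Because the floor (311) lies above the market-clearing price, it is binding.
At p = 311: qd = 1051 - 3·311 = 118 and qs = 311 - 69 = 242.
The quantity actually transacted is the short side, demand: 118.

118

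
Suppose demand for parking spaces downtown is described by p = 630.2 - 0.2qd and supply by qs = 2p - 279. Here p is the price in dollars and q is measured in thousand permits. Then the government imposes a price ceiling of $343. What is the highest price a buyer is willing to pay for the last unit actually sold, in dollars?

548.8

Rearranging demand gives qd = 3151 - 5p. Equilibrium: 3151 - 5p = 2p - 279, so 3430 = 7p and p* = 490, q* = 701.
Because the ceiling (343) lies below the market-clearing price, it is binding.
At p = 343: qd = 3151 - 5·343 = 1436 and qs = 2·343 - 279 = 407.
Only 407 units reach the market. On the demand curve, the marginal buyer's willingness to pay at q = 407 is (3151 - 407)/5 = 548.8.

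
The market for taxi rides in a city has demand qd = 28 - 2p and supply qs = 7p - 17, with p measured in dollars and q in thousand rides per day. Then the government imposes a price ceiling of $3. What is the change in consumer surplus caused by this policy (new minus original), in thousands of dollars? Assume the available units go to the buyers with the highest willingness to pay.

Setting quantity demanded equal to quantity supplied, 28 - 2p = 7p - 17, gives p* = 5 and q* = 18.
Because the ceiling (3) lies below the market-clearing price, it is binding.
At p = 3: qd = 28 - 2·3 = 22 and qs = 7·3 - 17 = 4.
Consumer surplus without the control is ½ · (14 - 5) · 18 = 81.
With the ceiling, 4 units are sold at 3 (assume they go to the highest-value buyers). The demand price at q = 4 is 12, so CS = ½ · [(14 - 3) + (12 - 3)] · 4 = 40.
Change in consumer surplus = 40 - 81 = -41.

-41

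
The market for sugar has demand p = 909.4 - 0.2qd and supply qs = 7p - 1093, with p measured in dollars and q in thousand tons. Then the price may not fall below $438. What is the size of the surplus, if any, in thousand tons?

Rearranging demand gives qd = 4547 - 5p. Equilibrium: 4547 - 5p = 7p - 1093, so 5640 = 12p and p* = 470, q* = 2197.
The floor of 438 is below the equilibrium price 470, so it is not binding; the market clears at p* = 470, q* = 2197.
Since the control does not bind, there is no surplus.

0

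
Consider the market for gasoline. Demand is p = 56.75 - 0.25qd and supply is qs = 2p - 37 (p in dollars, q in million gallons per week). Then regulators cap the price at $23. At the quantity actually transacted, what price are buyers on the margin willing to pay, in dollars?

54.5

Rearranging demand gives qd = 227 - 4p. Equilibrium: 227 - 4p = 2p - 37, so 264 = 6p and p* = 44, q* = 51.
The ceiling of 23 is below the equilibrium price 44, so it binds.
At p = 23: qd = 227 - 4·23 = 135 and qs = 2·23 - 37 = 9.
Only 9 units reach the market. On the demand curve, the marginal buyer's willingness to pay at q = 9 is (227 - 9)/4 = 54.5.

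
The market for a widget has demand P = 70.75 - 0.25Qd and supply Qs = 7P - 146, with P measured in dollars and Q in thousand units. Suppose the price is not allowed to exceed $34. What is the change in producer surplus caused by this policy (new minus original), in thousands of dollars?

Rearranging demand gives Qd = 283 - 4P. Equilibrium: 283 - 4P = 7P - 146, so 429 = 11P and P* = 39, Q* = 127.
The ceiling of 34 is below the equilibrium price 39, so it binds.
At P = 34: Qd = 283 - 4·34 = 147 and Qs = 7·34 - 146 = 92.
Producer surplus without the control is ½ · (39 - 146/7) · 127 = 16129/14.
With the ceiling, producers sell 92 units at 34, so PS = ½ · (34 - 146/7) · 92 = 4232/7.
Change in producer surplus = 4232/7 - 16129/14 = -547.5.

-547.5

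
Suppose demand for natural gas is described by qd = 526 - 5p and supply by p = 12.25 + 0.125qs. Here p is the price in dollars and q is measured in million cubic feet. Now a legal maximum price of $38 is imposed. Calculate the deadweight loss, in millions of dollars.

Rearranging supply gives qs = 8p - 98. Without the control the market clears where 526 - 5p = 8p - 98, i.e. p* = 48 and q* = 286.
The ceiling of 38 is below the equilibrium price 48, so it binds.
At p = 38: qd = 526 - 5·38 = 336 and qs = 8·38 - 98 = 206.
Quantity traded falls to 206. At q = 206 the demand price is (526 - 206)/5 = 64 and the supply price is (98 + 206)/8 = 38.
Deadweight loss = ½ · (64 - 38) · (286 - 206) = ½ · 26 · 80 = 1040.

1040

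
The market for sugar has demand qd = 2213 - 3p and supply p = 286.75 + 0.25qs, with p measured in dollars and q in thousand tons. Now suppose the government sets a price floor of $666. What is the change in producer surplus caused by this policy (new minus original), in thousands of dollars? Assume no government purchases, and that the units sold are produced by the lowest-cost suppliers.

1069.5

Rearranging supply gives qs = 4p - 1147. Setting quantity demanded equal to quantity supplied, 2213 - 3p = 4p - 1147, gives p* = 480 and q* = 773.
Since 666 > 480, the floor is binding.
At p = 666: qd = 2213 - 3·666 = 215 and qs = 4·666 - 1147 = 1517.
Producer surplus without the control is ½ · (480 - 286.75) · 773 = 74691.125.
With the floor, 215 units are sold at 666. The supply price at q = 215 is 340.5, so PS = ½ · [(666 - 286.75) + (666 - 340.5)] · 215 = 75760.625.
Change in producer surplus = 75760.625 - 74691.125 = 1069.5.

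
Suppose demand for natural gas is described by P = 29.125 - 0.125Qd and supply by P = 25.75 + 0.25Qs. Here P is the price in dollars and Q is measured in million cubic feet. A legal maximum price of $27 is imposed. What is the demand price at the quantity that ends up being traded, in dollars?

Rearranging demand gives Qd = 233 - 8P; rearranging supply gives Qs = 4P - 103. Setting quantity demanded equal to quantity supplied, 233 - 8P = 4P - 103, gives P* = 28 and Q* = 9.
Since 27 < 28, the ceiling is binding.
At P = 27: Qd = 233 - 8·27 = 17 and Qs = 4·27 - 103 = 5.
Only 5 units reach the market. On the demand curve, the marginal buyer's willingness to pay at Q = 5 is (233 - 5)/8 = 28.5.

28.5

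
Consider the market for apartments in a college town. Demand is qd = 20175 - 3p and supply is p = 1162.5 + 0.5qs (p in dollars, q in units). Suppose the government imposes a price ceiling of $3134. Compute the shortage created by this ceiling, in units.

Rearranging supply gives qs = 2p - 2325. Equilibrium: 20175 - 3p = 2p - 2325, so 22500 = 5p and p* = 4500, q* = 6675.
Since 3134 < 4500, the ceiling is binding.
At p = 3134: qd = 20175 - 3·3134 = 10773 and qs = 2·3134 - 2325 = 3943.
Shortage = qd - qs = 10773 - 3943 = 6830.

6830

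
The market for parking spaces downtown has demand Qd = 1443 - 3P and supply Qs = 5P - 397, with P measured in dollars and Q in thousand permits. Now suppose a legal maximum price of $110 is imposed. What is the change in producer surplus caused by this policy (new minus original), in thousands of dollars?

-54360

Without the control the market clears where 1443 - 3P = 5P - 397, i.e. P* = 230 and Q* = 753.
The ceiling of 110 is below the equilibrium price 230, so it binds.
At P = 110: Qd = 1443 - 3·110 = 1113 and Qs = 5·110 - 397 = 153.
Producer surplus without the control is ½ · (230 - 79.4) · 753 = 56700.9.
With the ceiling, producers sell 153 units at 110, so PS = ½ · (110 - 79.4) · 153 = 2340.9.
Change in producer surplus = 2340.9 - 56700.9 = -54360.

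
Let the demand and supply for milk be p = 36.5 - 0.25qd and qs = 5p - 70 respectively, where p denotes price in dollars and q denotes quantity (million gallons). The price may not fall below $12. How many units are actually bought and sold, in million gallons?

50

Rearranging demand gives qd = 146 - 4p. Equilibrium: 146 - 4p = 5p - 70, so 216 = 9p and p* = 24, q* = 50.
The floor of 12 is below the equilibrium price 24, so it is not binding; the market clears at p* = 24, q* = 50.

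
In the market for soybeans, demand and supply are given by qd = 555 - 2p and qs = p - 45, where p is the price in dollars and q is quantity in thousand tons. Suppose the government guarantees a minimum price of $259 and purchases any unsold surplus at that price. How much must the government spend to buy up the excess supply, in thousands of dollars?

45843

In a free market, 555 - 2p = p - 45 gives the equilibrium p* = 200, q* = 155.
Because the floor (259) lies above the market-clearing price, it is binding.
At p = 259: qd = 555 - 2·259 = 37 and qs = 259 - 45 = 214.
Surplus = qs - qd = 177.
Government expenditure = surplus × support price = 177 × 259 = 45843.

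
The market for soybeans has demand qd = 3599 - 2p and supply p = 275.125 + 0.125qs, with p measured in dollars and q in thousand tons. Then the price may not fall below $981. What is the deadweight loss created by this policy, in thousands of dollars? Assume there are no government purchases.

201001.25

Rearranging supply gives qs = 8p - 2201. In a free market, 3599 - 2p = 8p - 2201 gives the equilibrium p* = 580, q* = 2439.
Since 981 > 580, the floor is binding.
At p = 981: qd = 3599 - 2·981 = 1637 and qs = 8·981 - 2201 = 5647.
Quantity traded falls to 1637. At q = 1637 the demand price is (3599 - 1637)/2 = 981 and the supply price is (2201 + 1637)/8 = 479.75.
Deadweight loss = ½ · (981 - 479.75) · (2439 - 1637) = ½ · 501.25 · 802 = 201001.25.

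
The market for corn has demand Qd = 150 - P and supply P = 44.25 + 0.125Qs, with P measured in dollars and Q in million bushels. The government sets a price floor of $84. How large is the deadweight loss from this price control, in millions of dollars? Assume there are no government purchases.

Rearranging supply gives Qs = 8P - 354. Without the control the market clears where 150 - P = 8P - 354, i.e. P* = 56 and Q* = 94.
Since 84 > 56, the floor is binding.
At P = 84: Qd = 150 - 84 = 66 and Qs = 8·84 - 354 = 318.
Quantity traded falls to 66. At Q = 66 the demand price is 150 - 66 = 84 and the supply price is (354 + 66)/8 = 52.5.
Deadweight loss = ½ · (84 - 52.5) · (94 - 66) = ½ · 31.5 · 28 = 441.

441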